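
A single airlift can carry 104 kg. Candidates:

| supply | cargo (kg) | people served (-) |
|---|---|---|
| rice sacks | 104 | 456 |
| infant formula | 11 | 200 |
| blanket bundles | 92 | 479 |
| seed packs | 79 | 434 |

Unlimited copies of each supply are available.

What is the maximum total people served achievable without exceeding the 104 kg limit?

Taking 9×infant formula: 99 kg used, 1800 in people served.
No other feasible combination exceeds 1800.

1800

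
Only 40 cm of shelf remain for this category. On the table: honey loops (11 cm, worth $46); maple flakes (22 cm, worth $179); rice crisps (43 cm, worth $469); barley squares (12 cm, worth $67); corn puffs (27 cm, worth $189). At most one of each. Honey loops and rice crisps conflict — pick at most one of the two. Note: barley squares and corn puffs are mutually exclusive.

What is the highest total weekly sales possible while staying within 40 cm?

246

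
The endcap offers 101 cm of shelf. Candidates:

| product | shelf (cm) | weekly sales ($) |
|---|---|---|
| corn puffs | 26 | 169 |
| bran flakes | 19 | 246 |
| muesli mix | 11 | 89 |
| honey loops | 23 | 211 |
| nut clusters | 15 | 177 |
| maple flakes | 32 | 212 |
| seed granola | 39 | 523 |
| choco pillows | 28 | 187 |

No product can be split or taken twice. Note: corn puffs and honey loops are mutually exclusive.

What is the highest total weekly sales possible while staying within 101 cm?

1157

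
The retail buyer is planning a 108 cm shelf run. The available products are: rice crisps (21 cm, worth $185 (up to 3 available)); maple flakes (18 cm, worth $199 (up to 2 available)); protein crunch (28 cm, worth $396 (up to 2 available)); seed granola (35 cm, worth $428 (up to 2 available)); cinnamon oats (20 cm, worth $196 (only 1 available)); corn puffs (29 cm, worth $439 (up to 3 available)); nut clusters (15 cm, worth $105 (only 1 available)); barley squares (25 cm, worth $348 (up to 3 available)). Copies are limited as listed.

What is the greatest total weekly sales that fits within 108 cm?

1574

Ranking by ratio (weekly sales/cm): corn puffs 15.14, protein crunch 14.14, barley squares 13.92.
The ratio heuristic lands on maple flakes + 3×corn puffs (1516) but leaves 3 cm idle.
Dropping maple flakes and corn puffs frees 47 cm; slotting in 2×barley squares (50 cm) lifts the total to 1574 at 108 cm.
That's the maximum — no swap from here does better than 1574.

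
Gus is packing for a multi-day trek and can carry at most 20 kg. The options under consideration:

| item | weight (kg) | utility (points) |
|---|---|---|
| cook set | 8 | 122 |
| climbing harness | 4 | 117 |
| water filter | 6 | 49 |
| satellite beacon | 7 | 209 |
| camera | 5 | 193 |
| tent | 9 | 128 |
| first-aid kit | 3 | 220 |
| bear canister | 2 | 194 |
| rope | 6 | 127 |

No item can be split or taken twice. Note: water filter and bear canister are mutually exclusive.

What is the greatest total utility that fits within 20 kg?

851

Ranking by ratio (utility/kg): bear canister 97.00, first-aid kit 73.33, camera 38.60.
A density-first pass picks satellite beacon + camera + first-aid kit + bear canister — 816 at 17 kg.
Dropping satellite beacon frees 7 kg; slotting in climbing harness + rope (10 kg) lifts the total to 851 at 20 kg.
Next best is satellite beacon + camera + first-aid kit + bear canister at 816 (17 kg) — short by 35.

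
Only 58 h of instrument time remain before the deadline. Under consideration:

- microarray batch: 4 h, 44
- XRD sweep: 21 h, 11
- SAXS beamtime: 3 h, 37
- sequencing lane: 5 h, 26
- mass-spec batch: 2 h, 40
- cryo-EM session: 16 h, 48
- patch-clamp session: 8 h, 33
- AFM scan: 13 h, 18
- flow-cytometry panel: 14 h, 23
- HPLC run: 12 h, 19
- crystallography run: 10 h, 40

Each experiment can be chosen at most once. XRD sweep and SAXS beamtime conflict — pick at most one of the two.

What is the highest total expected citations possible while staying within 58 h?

268

Microarray batch + SAXS beamtime + sequencing lane + mass-spec batch + cryo-EM session + patch-clamp session + crystallography run uses 48 of the 58 h and totals 268.
Runner-up microarray batch + SAXS beamtime + mass-spec batch + cryo-EM session + patch-clamp session + flow-cytometry panel + crystallography run tops out at 265.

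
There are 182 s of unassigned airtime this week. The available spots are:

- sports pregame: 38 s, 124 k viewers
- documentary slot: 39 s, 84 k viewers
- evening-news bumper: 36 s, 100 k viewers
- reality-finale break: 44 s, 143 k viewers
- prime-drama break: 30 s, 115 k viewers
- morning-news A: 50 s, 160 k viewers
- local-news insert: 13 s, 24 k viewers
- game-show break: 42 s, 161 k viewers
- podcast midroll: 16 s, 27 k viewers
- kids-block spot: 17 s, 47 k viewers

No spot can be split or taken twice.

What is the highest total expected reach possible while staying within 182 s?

607

Greedy by ratio would take sports pregame + reality-finale break + prime-drama break + game-show break + kids-block spot: 171 s used, total 590.
Dropping reality-finale break frees 44 s; slotting in morning-news A (50 s) lifts the total to 607 at 177 s.
No other feasible combination exceeds 607.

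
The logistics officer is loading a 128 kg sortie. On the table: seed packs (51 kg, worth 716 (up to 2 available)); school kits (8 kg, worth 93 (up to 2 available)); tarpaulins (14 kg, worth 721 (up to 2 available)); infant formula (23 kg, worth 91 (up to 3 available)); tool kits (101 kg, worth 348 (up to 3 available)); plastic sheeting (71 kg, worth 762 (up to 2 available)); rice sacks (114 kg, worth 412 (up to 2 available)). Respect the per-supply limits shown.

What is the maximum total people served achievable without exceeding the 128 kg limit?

2435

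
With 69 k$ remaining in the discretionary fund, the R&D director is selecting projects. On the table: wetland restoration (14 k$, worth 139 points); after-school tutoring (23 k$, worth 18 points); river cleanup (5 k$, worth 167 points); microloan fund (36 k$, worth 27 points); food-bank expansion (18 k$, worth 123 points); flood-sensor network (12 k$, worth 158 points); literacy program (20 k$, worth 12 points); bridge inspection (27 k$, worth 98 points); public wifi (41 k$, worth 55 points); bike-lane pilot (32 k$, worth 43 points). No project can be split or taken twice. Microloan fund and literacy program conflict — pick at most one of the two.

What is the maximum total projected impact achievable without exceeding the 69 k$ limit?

By projected impact per k$: river cleanup 33.40, flood-sensor network 13.17, wetland restoration 9.93, food-bank expansion 6.83 lead.
Wetland restoration + river cleanup + food-bank expansion + flood-sensor network + literacy program uses 69 of the 69 k$ and totals 599.
An exhaustive check of the 1024 subsets confirms 599.

599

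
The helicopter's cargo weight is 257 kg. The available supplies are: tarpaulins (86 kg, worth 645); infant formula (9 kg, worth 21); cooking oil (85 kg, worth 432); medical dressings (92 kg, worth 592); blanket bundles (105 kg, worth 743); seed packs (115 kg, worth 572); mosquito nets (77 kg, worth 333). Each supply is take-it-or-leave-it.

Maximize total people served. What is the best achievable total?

1570

A density-first pass picks tarpaulins + infant formula + blanket bundles — 1409 at 200 kg.
The 114 kg tied up in infant formula and blanket bundles is better spent on medical dressings + mosquito nets — total rises to 1570 (255 kg).
The spare 2 kg is too small for any remaining supply, and no exchange beats 1570.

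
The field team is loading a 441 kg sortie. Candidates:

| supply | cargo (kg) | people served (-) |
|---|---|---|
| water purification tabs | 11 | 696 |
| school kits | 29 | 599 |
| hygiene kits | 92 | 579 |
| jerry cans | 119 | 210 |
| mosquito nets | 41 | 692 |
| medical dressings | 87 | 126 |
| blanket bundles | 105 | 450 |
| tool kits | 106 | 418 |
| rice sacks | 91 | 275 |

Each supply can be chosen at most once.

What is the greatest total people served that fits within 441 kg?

The ratio ordering already packs tightly: water purification tabs + school kits + hygiene kits + mosquito nets + blanket bundles + tool kits, 384 kg, 3434.
The closest alternative, water purification tabs + school kits + hygiene kits + mosquito nets + blanket bundles + rice sacks, reaches only 3291.

3434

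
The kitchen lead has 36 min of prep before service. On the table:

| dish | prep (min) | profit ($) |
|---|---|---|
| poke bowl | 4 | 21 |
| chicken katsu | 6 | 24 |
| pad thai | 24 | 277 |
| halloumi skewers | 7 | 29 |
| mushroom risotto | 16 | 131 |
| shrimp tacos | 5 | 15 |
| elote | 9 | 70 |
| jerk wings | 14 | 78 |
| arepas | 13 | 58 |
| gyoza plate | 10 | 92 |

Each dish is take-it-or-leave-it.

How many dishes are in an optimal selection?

2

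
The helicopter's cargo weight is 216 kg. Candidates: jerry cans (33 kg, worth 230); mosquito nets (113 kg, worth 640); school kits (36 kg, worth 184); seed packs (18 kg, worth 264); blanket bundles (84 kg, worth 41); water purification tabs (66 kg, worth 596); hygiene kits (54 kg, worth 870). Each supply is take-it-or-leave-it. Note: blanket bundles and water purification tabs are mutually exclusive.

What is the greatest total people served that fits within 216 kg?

2144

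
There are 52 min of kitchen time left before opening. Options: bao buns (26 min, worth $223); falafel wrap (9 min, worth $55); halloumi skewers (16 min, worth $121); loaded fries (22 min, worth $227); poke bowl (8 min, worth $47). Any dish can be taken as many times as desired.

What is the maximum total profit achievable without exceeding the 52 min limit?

501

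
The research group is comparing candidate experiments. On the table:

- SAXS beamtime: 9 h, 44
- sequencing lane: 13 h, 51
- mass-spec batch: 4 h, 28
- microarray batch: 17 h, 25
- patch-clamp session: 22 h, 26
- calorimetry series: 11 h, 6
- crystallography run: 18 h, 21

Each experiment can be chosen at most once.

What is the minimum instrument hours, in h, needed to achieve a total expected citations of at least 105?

26

Look for the lowest-instrument combination reaching 105.
Taking SAXS beamtime + sequencing lane + mass-spec batch gives 123 (≥ 105) for 26 h.
Below 26 h the best achievable stays under 105.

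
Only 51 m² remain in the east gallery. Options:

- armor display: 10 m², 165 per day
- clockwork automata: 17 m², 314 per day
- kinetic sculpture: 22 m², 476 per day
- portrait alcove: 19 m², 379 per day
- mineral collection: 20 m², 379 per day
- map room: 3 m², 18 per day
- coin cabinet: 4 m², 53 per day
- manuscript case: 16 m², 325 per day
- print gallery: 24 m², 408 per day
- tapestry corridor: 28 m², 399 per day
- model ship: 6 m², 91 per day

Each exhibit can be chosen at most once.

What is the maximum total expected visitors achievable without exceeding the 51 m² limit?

Greedy by ratio would take armor display + kinetic sculpture + map room + manuscript case: 51 m² used, total 984.
Dropping map room and manuscript case frees 19 m²; slotting in portrait alcove (19 m²) lifts the total to 1020 at 51 m².

1020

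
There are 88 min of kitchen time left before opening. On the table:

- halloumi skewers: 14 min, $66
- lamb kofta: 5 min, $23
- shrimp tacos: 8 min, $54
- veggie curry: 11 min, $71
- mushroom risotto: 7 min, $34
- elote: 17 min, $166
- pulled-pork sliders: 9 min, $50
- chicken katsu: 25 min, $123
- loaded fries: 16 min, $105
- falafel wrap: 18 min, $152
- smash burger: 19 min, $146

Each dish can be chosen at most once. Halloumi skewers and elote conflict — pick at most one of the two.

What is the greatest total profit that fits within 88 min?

674

The ratio heuristic lands on shrimp tacos + elote + pulled-pork sliders + loaded fries + falafel wrap + smash burger (673) but leaves 1 min idle.
The 17 min tied up in shrimp tacos and pulled-pork sliders is better spent on veggie curry + mushroom risotto — total rises to 674 (88 min).
Runner-up shrimp tacos + elote + pulled-pork sliders + loaded fries + falafel wrap + smash burger tops out at 673.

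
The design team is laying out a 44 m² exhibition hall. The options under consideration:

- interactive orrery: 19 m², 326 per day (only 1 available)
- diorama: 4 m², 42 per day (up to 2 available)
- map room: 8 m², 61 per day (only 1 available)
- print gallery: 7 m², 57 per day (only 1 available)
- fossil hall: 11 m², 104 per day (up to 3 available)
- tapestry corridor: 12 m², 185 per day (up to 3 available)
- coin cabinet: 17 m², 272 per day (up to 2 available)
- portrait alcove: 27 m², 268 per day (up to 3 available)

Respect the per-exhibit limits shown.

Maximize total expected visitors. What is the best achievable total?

696

Greedy by ratio would take interactive orrery + 2×diorama + coin cabinet: 44 m² used, total 682.
The 25 m² tied up in 2×diorama and coin cabinet is better spent on 2×tapestry corridor — total rises to 696 (43 m²).
The spare 1 m² is too small for any remaining exhibit, and no exchange beats 696.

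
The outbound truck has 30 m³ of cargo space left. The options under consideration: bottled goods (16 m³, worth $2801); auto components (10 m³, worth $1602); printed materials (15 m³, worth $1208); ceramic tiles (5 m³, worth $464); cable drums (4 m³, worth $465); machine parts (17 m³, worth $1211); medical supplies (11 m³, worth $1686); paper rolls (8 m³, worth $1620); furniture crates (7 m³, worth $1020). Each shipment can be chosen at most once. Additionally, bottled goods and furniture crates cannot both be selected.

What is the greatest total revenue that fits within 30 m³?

4908

Density check — paper rolls 202.50, bottled goods 175.06, auto components 160.20 are the best per m³.
Filling by ratio: bottled goods + cable drums + paper rolls for 4886, with 2 m³ left unused.
Replace bottled goods and cable drums with auto components + medical supplies: the trade gains 22 net, giving 4908 at 29 m³.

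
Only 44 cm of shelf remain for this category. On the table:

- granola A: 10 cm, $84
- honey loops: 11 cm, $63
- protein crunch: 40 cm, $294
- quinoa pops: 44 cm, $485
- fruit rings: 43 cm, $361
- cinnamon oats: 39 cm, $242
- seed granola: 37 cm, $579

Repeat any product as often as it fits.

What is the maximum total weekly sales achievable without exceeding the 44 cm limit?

The ratio ordering already packs tightly: seed granola, 37 cm, 579.
No other feasible combination exceeds 579.

579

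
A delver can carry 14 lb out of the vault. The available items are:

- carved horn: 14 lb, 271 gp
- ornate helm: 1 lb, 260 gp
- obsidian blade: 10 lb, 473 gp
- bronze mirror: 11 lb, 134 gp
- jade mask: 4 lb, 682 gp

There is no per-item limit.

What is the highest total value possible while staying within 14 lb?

Best packing: 14×ornate helm — 14 lb, 3640 total.

3640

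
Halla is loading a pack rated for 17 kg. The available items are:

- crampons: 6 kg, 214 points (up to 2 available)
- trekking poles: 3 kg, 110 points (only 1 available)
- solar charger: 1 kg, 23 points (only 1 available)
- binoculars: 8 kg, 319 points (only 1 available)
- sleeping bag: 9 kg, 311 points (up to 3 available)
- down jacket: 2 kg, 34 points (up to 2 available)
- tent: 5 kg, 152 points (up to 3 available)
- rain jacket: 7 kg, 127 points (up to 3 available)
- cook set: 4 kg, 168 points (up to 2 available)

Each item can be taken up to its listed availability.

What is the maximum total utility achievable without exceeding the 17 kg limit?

The ratio ordering already packs tightly: solar charger + binoculars + 2×cook set, 17 kg, 678.

678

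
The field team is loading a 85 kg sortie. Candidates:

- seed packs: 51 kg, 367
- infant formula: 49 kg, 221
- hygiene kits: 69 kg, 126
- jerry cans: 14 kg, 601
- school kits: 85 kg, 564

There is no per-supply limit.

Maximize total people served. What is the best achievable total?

3606

By people served per kg: jerry cans 42.93, seed packs 7.20, school kits 6.64 lead.
The ratio ordering already packs tightly: 6×jerry cans, 84 kg, 3606.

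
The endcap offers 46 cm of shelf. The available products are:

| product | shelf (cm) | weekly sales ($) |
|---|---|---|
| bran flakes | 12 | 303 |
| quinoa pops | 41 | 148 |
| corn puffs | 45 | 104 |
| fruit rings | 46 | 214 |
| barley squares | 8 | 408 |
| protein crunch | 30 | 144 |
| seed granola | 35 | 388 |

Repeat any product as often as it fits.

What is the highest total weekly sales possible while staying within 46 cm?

2040

5×barley squares uses 40 of the 46 cm and totals 2040.
The spare 6 cm is too small for any remaining product, and no exchange beats 2040.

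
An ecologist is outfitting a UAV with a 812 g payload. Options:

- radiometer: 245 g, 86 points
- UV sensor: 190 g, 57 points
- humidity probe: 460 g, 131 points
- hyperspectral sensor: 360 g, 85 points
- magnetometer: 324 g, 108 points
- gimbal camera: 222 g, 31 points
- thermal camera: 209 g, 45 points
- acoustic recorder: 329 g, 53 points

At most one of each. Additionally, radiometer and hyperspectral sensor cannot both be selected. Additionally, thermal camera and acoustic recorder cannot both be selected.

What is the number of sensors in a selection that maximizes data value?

Optimal total is 251.
For example radiometer + UV sensor + magnetometer achieves it, using 759 g.
Any selection reaching 251 contains exactly 3 sensors.

3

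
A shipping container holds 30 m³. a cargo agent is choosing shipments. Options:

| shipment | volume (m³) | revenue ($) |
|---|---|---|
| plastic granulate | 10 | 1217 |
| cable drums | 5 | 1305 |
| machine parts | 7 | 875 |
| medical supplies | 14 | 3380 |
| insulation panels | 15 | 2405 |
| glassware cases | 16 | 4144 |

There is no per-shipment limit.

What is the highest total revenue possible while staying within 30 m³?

7830

Density check — cable drums 261.00, glassware cases 259.00, medical supplies 241.43, insulation panels 160.33 are the best per m³.
Taking 6×cable drums: 30 m³ used, 7830 in revenue.
No other feasible combination exceeds 7830.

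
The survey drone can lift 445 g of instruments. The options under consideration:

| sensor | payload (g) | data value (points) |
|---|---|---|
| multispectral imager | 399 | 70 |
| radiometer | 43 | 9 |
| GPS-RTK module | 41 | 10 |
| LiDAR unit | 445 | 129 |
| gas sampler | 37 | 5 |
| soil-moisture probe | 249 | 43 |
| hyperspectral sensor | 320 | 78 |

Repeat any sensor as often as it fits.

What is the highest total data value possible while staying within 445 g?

129

Density check — LiDAR unit 0.29, GPS-RTK module 0.24, hyperspectral sensor 0.24, radiometer 0.21 are the best per g.
LiDAR unit uses 445 of the 445 g and totals 129.
Every other selection either busts 445 g or fails to beat 129.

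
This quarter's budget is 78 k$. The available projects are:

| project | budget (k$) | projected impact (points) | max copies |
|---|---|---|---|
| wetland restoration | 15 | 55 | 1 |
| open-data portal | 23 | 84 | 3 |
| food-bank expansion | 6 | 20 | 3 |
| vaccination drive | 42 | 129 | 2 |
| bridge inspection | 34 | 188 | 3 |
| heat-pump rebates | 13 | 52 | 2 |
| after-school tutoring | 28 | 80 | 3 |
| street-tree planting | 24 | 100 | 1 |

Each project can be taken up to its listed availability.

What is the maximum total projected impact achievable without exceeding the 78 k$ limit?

396

The ratio ordering already packs tightly: food-bank expansion + 2×bridge inspection, 74 k$, 396.
The spare 4 k$ is too small for any remaining project, and no exchange beats 396.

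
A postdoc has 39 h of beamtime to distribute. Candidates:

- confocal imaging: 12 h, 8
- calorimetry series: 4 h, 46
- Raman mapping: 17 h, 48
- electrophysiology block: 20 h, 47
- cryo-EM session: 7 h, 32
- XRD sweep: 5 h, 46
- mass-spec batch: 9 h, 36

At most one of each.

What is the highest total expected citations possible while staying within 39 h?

176

Greedy by ratio would take confocal imaging + calorimetry series + cryo-EM session + XRD sweep + mass-spec batch: 37 h used, total 168.
Dropping confocal imaging and cryo-EM session frees 19 h; slotting in Raman mapping (17 h) lifts the total to 176 at 35 h.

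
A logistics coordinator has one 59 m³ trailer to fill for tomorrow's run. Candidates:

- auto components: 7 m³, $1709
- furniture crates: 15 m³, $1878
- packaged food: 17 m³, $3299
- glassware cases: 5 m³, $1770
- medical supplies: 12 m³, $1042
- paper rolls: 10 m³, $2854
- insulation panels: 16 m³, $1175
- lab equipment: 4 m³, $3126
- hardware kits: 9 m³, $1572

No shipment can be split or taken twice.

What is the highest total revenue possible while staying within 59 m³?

14636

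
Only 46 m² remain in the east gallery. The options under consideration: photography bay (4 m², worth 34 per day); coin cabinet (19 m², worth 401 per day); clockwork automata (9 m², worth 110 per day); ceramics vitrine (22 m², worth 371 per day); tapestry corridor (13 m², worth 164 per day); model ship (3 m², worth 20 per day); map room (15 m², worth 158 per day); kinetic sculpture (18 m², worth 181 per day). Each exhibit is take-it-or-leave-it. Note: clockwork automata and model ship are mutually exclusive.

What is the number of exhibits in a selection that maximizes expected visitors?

Optimal total is 806.
photography bay + coin cabinet + ceramics vitrine hits 806 at 45 m².
All optima have 3 exhibits.

3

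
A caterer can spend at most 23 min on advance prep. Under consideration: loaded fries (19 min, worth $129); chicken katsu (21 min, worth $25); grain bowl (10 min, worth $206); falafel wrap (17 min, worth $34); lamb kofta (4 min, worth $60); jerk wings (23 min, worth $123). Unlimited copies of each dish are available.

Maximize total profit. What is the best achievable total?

412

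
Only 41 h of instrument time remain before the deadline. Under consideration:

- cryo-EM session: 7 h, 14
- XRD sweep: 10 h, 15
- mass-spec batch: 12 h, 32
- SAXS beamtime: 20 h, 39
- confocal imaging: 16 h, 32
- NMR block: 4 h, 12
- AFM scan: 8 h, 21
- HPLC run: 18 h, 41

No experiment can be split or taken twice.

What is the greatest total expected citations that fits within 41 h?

A density-first pass picks cryo-EM session + XRD sweep + mass-spec batch + NMR block + AFM scan — 94 at 41 h.
Replace XRD sweep and AFM scan with HPLC run: the trade gains 5 net, giving 99 at 41 h.
No other feasible combination exceeds 99.

99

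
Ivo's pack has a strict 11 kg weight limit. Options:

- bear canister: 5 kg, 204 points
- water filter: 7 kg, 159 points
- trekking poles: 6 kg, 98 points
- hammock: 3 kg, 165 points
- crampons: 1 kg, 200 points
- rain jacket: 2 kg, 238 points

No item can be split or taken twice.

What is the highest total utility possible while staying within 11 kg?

Bear canister + hammock + crampons + rain jacket uses 11 of the 11 kg and totals 807.
The closest alternative, bear canister + crampons + rain jacket, reaches only 642.

807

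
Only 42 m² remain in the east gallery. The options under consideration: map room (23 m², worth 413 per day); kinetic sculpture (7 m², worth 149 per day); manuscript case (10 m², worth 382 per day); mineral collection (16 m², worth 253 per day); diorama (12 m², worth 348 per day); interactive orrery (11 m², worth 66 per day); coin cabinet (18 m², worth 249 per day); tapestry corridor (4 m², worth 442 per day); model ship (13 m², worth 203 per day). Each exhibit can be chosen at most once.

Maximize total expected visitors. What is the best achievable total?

A density-first pass picks kinetic sculpture + manuscript case + diorama + tapestry corridor — 1321 at 33 m².
Dropping kinetic sculpture frees 7 m²; slotting in mineral collection (16 m²) lifts the total to 1425 at 42 m².
No other feasible combination exceeds 1425.

1425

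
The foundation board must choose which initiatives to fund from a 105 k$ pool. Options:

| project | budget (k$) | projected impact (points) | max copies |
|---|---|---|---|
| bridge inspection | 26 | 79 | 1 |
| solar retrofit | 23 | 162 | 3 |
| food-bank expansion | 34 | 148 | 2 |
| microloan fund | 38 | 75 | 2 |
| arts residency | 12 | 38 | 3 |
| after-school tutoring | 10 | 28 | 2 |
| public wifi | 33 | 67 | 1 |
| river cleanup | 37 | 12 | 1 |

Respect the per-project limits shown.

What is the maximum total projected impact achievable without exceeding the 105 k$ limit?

Ranking by ratio (projected impact/k$): solar retrofit 7.04, food-bank expansion 4.35, arts residency 3.17.
Best packing: 3×solar retrofit + food-bank expansion — 103 k$, 634 total.
Every other selection either busts 105 k$ or exceeds an availability limit or fails to beat 634.

634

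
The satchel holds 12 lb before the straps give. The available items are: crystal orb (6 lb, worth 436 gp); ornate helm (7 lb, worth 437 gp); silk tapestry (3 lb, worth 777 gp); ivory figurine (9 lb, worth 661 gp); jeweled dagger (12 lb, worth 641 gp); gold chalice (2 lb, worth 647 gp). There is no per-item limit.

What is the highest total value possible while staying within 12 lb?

By value per lb: gold chalice 323.50, silk tapestry 259.00, ivory figurine 73.44, crystal orb 72.67 lead.
6×gold chalice uses 12 of the 12 lb and totals 3882.
That's the maximum — no swap from here does better than 3882.

3882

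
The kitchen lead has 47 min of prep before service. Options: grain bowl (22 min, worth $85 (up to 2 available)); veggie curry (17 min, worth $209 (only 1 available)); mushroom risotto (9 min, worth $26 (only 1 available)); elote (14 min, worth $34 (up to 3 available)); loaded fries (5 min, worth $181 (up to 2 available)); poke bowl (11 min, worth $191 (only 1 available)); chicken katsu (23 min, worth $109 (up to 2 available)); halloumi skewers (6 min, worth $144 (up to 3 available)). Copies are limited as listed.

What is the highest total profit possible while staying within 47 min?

1003

By profit per min: loaded fries 36.20, halloumi skewers 24.00, poke bowl 17.36 lead.
The ratio heuristic lands on 2×loaded fries + poke bowl + 3×halloumi skewers (985) but leaves 8 min idle.
Dropping poke bowl frees 11 min; slotting in veggie curry (17 min) lifts the total to 1003 at 45 min.
No other feasible combination exceeds 1003.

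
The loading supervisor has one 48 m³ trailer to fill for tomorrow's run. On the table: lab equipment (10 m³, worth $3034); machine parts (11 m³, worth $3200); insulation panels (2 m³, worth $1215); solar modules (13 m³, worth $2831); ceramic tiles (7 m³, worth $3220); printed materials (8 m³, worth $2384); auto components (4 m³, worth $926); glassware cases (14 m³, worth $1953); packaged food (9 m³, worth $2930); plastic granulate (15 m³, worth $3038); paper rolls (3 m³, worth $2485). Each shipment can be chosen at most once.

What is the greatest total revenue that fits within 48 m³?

17253

The ratio heuristic lands on lab equipment + insulation panels + ceramic tiles + printed materials + auto components + packaged food + paper rolls (16194) but leaves 5 m³ idle.
Dropping insulation panels and auto components frees 6 m³; slotting in machine parts (11 m³) lifts the total to 17253 at 48 m³.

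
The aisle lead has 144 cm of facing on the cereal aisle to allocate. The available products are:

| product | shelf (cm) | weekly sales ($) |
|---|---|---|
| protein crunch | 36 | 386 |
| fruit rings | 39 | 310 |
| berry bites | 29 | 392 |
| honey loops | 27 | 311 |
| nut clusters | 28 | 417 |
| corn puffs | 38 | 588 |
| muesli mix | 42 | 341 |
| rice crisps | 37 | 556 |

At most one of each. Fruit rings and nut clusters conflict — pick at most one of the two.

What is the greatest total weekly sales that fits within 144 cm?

By weekly sales per cm: corn puffs 15.47, rice crisps 15.03, nut clusters 14.89, berry bites 13.52 lead.
The ratio ordering already packs tightly: berry bites + nut clusters + corn puffs + rice crisps, 132 cm, 1953.
The closest alternative, protein crunch + nut clusters + corn puffs + rice crisps, reaches only 1947.

1953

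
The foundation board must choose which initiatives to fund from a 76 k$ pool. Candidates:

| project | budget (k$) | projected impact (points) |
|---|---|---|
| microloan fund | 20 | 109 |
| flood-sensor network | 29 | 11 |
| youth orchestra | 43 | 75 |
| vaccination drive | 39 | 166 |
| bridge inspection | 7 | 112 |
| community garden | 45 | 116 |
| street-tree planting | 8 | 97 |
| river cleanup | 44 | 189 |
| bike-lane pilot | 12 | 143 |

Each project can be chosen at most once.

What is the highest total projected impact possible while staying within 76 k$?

541

A density-first pass picks microloan fund + flood-sensor network + bridge inspection + street-tree planting + bike-lane pilot — 472 at 76 k$.
The 49 k$ tied up in microloan fund and flood-sensor network is better spent on river cleanup — total rises to 541 (71 k$).
The closest alternative, vaccination drive + bridge inspection + street-tree planting + bike-lane pilot, reaches only 518.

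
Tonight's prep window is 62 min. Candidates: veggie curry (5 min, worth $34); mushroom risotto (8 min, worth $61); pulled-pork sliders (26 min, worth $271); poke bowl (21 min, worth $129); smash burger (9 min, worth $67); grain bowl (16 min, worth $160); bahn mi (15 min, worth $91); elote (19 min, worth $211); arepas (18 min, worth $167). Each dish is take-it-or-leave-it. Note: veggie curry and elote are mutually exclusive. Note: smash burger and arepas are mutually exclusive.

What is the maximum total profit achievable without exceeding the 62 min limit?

Pulled-pork sliders + grain bowl + elote uses 61 of the 62 min and totals 642.
The spare 1 min is too small for any remaining dish, and no feasible exchange beats 642.

642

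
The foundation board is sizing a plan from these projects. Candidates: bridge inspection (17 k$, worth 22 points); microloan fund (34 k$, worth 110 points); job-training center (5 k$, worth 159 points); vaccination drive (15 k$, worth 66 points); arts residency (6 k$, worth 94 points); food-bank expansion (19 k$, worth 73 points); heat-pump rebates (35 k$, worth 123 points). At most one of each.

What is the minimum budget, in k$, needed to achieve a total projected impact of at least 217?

Need the lightest bundle worth ≥ 217.
Taking job-training center + arts residency gives 253 (≥ 217) for 11 k$.
No combination under 11 k$ hits 217.

11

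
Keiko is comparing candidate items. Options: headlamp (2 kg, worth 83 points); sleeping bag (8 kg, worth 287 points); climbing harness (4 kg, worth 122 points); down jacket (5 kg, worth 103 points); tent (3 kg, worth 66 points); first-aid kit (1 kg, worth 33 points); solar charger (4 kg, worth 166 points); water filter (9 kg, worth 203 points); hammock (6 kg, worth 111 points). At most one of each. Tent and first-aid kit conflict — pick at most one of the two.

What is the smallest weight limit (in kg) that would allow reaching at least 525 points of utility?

Look for the lowest-weight combination reaching 525.
headlamp + sleeping bag + solar charger reaches 536 using 14 kg.
No combination under 14 kg hits 525.

14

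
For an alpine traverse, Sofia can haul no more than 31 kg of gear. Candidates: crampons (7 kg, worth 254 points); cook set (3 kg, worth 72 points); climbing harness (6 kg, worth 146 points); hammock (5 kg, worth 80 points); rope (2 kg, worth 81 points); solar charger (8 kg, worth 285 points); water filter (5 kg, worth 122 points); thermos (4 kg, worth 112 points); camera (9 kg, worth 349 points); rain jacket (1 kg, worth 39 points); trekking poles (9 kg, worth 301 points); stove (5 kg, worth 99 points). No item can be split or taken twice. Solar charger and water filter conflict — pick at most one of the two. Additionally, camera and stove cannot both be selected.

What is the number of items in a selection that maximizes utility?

Optimal total is 1120.
One optimal bundle: crampons + rope + solar charger + thermos + camera + rain jacket (31 kg).
Every optimal selection uses 6 items.

6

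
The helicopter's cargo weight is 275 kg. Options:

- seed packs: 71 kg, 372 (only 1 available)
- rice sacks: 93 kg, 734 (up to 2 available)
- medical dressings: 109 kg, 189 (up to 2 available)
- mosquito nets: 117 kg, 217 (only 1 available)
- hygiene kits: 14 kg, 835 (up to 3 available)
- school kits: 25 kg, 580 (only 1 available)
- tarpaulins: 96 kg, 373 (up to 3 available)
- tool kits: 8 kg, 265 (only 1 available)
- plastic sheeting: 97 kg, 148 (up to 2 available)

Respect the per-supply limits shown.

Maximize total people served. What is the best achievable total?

4818

Density check — hygiene kits 59.64, tool kits 33.12, school kits 23.20 are the best per kg.
Best packing: 2×rice sacks + 3×hygiene kits + school kits + tool kits — 261 kg, 4818 total.
That's the maximum — no swap from here does better than 4818.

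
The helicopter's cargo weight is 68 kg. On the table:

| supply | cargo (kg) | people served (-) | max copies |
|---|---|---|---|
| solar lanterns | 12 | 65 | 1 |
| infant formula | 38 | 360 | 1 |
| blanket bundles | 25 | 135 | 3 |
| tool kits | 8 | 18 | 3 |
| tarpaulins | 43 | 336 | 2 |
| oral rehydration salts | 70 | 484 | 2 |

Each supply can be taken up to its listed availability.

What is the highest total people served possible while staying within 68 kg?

Density check — infant formula 9.47, tarpaulins 7.81, oral rehydration salts 6.91 are the best per kg.
The ratio heuristic lands on solar lanterns + infant formula + 2×tool kits (461) but leaves 2 kg idle.
Dropping solar lanterns and 2×tool kits frees 28 kg; slotting in blanket bundles (25 kg) lifts the total to 495 at 63 kg.

495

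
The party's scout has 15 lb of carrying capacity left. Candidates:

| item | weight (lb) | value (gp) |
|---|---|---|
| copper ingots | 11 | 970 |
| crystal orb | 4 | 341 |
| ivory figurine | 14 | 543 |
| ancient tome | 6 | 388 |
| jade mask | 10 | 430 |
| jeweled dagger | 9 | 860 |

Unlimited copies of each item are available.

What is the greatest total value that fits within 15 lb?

1311

Greedy by ratio would take crystal orb + jeweled dagger: 13 lb used, total 1201.
Replace jeweled dagger with copper ingots: the trade gains 110 net, giving 1311 at 15 lb.
Every other selection either busts 15 lb or fails to beat 1311.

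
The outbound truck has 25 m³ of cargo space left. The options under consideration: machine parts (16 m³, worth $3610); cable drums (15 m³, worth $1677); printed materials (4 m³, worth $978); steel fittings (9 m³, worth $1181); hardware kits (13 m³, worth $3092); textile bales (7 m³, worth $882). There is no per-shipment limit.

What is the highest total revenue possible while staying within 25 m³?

6026

Greedy by ratio would take 6×printed materials: 24 m³ used, total 5868.
The 12 m³ tied up in 3×printed materials is better spent on hardware kits — total rises to 6026 (25 m³).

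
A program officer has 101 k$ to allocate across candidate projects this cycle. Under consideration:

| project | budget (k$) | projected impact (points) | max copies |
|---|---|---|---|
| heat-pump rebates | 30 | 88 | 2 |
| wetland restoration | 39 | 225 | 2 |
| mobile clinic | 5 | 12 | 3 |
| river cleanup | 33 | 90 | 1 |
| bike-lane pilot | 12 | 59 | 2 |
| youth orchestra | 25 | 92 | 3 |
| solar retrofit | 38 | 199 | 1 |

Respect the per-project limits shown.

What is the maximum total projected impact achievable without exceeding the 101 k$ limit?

A density-first pass picks 2×wetland restoration + 2×mobile clinic + bike-lane pilot — 533 at 100 k$.
The 49 k$ tied up in wetland restoration and 2×mobile clinic is better spent on bike-lane pilot + solar retrofit — total rises to 542 (101 k$).
That's the maximum — no swap from here does better than 542.

542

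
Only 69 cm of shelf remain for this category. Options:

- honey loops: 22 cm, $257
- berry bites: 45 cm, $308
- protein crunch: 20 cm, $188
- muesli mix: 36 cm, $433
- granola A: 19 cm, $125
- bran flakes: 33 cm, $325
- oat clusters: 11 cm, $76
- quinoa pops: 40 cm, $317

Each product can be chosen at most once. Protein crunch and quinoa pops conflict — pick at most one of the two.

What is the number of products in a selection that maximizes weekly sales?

Optimal total is 766.
honey loops + muesli mix + oat clusters hits 766 at 69 cm.
Every optimal selection uses 3 products.

3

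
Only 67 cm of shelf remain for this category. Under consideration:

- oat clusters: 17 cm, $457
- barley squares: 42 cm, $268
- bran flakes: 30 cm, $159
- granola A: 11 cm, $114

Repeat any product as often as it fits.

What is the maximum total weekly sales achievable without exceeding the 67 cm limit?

Taking 3×oat clusters + granola A: 62 cm used, 1485 in weekly sales.

1485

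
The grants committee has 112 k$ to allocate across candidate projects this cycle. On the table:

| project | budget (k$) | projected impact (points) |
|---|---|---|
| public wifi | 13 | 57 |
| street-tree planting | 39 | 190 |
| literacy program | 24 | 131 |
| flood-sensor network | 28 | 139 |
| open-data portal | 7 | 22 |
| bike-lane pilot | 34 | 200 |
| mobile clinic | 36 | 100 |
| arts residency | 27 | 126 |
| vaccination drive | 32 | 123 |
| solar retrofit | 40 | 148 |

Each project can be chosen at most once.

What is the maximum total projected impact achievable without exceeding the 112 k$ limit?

578

Density check — bike-lane pilot 5.88, literacy program 5.46, flood-sensor network 4.96, street-tree planting 4.87 are the best per k$.
Greedy by ratio would take public wifi + literacy program + flood-sensor network + open-data portal + bike-lane pilot: 106 k$ used, total 549.
Dropping flood-sensor network and open-data portal frees 35 k$; slotting in street-tree planting (39 k$) lifts the total to 578 at 110 k$.
Every other selection either busts 112 k$ or fails to beat 578.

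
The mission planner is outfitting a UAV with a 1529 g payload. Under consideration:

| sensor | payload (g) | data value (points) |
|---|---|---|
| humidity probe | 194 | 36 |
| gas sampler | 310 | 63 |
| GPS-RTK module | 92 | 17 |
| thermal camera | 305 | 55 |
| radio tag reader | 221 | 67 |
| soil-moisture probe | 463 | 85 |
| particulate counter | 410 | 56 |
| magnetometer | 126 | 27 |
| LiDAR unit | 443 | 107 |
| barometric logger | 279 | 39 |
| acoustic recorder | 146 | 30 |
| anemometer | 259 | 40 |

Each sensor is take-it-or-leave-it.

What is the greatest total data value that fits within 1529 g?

The ratio heuristic lands on humidity probe + gas sampler + radio tag reader + magnetometer + LiDAR unit + acoustic recorder (330) but leaves 89 g idle.
Using the slack differently, gas sampler + GPS-RTK module + radio tag reader + soil-moisture probe + LiDAR unit comes to 339 at 1529 g.
Gas sampler + GPS-RTK module + thermal camera + radio tag reader + LiDAR unit + acoustic recorder (1517 g) also reaches 339 — a tie, but nothing goes higher.

339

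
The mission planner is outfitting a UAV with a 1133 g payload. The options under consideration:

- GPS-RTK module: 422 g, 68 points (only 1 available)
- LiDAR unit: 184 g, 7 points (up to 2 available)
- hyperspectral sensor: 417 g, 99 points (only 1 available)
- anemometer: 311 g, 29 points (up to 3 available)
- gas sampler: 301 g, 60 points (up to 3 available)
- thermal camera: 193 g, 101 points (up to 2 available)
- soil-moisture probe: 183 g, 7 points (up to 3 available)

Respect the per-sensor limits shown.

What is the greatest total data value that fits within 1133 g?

361

Density check — thermal camera 0.52, hyperspectral sensor 0.24, gas sampler 0.20, GPS-RTK module 0.16 are the best per g.
The ratio ordering already packs tightly: hyperspectral sensor + gas sampler + 2×thermal camera, 1104 g, 361.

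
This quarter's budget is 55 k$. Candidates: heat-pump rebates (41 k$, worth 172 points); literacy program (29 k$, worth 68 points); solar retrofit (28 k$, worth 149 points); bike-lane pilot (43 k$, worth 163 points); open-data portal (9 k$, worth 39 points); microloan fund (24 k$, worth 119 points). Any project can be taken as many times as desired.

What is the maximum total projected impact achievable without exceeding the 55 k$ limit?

268

Density check — solar retrofit 5.32, microloan fund 4.96, open-data portal 4.33, heat-pump rebates 4.20 are the best per k$.
Taking solar retrofit + microloan fund: 52 k$ used, 268 in projected impact.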